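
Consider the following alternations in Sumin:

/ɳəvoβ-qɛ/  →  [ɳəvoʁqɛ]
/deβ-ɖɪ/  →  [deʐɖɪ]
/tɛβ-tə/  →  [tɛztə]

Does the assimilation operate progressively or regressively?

regressive

The segment that alternates is /β/, which surfaces as [ʁ] when adjacent to /q/.
The change bilabial → uvular matches the place of the following /q/, identifying this as place assimilation.
The other alternating forms pattern the same way: /β/ → [ʐ] before /ɖ/ (bilabial → retroflex, matching retroflex); /β/ → [z] before /t/ (bilabial → alveolar, matching alveolar) — only place changes, and always toward the following segment.
The trigger is the following segment, so the direction is regressive (anticipatory).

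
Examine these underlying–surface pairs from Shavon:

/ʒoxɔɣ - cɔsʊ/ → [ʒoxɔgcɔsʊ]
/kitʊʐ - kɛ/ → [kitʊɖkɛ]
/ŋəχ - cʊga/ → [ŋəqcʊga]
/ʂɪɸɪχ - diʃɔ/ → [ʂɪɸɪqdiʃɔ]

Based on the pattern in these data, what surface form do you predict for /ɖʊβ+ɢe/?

[ɖʊbɢe]

The data show regressive manner assimilation: /ɣ/ → [g] before /c/; /ʐ/ → [ɖ] before /k/; /χ/ → [q] before /c/; /χ/ → [q] before /d/. In each pair only manner changes, matching the following consonant, while place and voice stay constant.
The rule targets /β/ (voiced bilabial fricative), which sits before the trigger /ɢ/ (stop).
Changing only its manner to stop gives [b] — the voiced bilabial stop.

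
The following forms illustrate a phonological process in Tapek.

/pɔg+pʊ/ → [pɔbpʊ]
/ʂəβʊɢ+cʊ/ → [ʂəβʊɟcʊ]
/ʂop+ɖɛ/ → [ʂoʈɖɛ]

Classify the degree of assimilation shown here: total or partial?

partial assimilation

The segment that alternates is /g/, which surfaces as [b] when adjacent to /p/.
/g/ is velar while /p/ is bilabial; the output [b] is bilabial, matching the trigger — so the feature that spreads is place.
Manner and voice are unchanged, so the assimilation is partial, not total.
The other alternating forms pattern the same way: /ɢ/ → [ɟ] before /c/ (uvular → palatal, matching palatal); /p/ → [ʈ] before /ɖ/ (bilabial → retroflex, matching retroflex) — only place changes, and always toward the following segment.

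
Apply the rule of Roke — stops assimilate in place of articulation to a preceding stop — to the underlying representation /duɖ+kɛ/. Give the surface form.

The rule targets /k/ (voiceless velar stop), which sits after the trigger /ɖ/ (retroflex).
A voiceless retroflex stop is [ʈ], so the surface segment is [ʈ].

[duɖʈɛ]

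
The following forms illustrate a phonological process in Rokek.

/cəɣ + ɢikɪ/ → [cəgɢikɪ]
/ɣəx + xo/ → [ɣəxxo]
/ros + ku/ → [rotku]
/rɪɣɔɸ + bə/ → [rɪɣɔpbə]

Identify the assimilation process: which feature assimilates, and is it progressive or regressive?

regressive manner assimilation

Comparing underlying and surface forms, /ɣ/ → [g] is the alternation; the neighbouring /ɢ/ is constant.
The change fricative → stop matches the manner of the following /ɢ/, identifying this as manner assimilation.
Place and voice are unchanged, so the assimilation is partial, not total.
Checking the remaining alternations: /s/ → [t] before /k/ (fricative → stop, matching a stop); /ɸ/ → [p] before /b/ (fricative → stop, matching a stop) — only manner changes, and always toward the following segment.
Nothing changes in [ɣəxxo]: there the adjacent consonants already agree in manner (/x/ and /x/ are both fricatives), so this form is consistent with the same rule.
Since the segment that changes precedes the conditioning segment, the assimilation is regressive.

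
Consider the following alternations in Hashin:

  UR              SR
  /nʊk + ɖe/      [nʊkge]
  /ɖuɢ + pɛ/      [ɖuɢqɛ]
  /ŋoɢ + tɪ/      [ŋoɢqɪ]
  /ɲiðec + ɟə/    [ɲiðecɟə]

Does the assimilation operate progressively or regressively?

Comparing underlying and surface forms, /ɖ/ → [g] is the alternation; the neighbouring /k/ is constant.
The change retroflex → velar matches the place of the preceding /k/, identifying this as place assimilation.
The same holds elsewhere in the data: /p/ → [q] after /ɢ/ (bilabial → uvular, matching uvular); /t/ → [q] after /ɢ/ (alveolar → uvular, matching uvular) — only place changes, and always toward the preceding segment.
No alternation appears in [ɲiðecɟə]: there the adjacent consonants already agree in place (/ɟ/ and /c/ are both palatal), so this form is consistent with the same rule.
The trigger is the preceding segment, so the direction is progressive (perseverative).

progressive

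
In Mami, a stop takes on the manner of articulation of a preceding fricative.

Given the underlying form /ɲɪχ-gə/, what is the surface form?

[ɲɪχɣə]

The rule targets /g/ (voiced velar stop), which sits after the trigger /χ/ (fricative).
The voiced velar fricative is [ɣ], so /g/ → [ɣ].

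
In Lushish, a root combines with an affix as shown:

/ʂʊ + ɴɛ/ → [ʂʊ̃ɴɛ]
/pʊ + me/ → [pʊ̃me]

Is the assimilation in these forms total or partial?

partial assimilation

The vowel /ʊ/ surfaces as nasalised [ʊ̃] next to the following nasal /ɴ/ — it has acquired the [+nasal] feature of its neighbour.
The other form shows the same pattern: /ʊ/ → [ʊ̃] before /m/ — each time a vowel is nasalised next to a following nasal.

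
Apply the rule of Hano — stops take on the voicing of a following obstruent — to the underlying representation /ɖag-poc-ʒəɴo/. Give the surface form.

[ɖakpoɟʒəɴo]

The rule targets /g/ (voiced velar stop), which sits before the trigger /p/ (voiceless).
Changing only its voicing to voiceless gives [k] — the voiceless velar stop.
The same rule applies at the second boundary: /c/ → [ɟ] next to /ʒ/.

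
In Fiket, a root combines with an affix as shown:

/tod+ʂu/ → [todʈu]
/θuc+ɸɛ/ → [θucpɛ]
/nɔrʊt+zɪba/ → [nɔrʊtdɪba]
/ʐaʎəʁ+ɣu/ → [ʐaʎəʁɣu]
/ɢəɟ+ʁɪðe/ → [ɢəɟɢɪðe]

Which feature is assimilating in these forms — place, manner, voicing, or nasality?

The segment that alternates is /ʂ/, which surfaces as [ʈ] when adjacent to /d/.
The change fricative → stop matches the manner of the preceding /d/, identifying this as manner assimilation.
Checking the remaining alternations: /ɸ/ → [p] after /c/ (fricative → stop, matching a stop); /z/ → [d] after /t/ (fricative → stop, matching a stop); /ʁ/ → [ɢ] after /ɟ/ (fricative → stop, matching a stop) — only manner changes, and always toward the preceding segment.
No alternation appears in [ʐaʎəʁɣu]: there the adjacent consonants already agree in manner (/ɣ/ and /ʁ/ are both fricatives), so this form is consistent with the same rule.

manner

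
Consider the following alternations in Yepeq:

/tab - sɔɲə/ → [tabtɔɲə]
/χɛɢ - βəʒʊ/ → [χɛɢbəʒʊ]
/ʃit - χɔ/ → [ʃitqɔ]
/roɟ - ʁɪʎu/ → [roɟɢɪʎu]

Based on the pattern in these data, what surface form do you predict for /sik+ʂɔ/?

The data show progressive manner assimilation: /s/ → [t] after /b/; /β/ → [b] after /ɢ/; /χ/ → [q] after /t/; /ʁ/ → [ɢ] after /ɟ/. In each pair only manner changes, matching the preceding consonant, while place and voice stay constant.
The rule targets /ʂ/ (voiceless retroflex fricative), which sits after the trigger /k/ (stop).
The voiceless retroflex stop is [ʈ], so /ʂ/ → [ʈ].

[sikʈɔ]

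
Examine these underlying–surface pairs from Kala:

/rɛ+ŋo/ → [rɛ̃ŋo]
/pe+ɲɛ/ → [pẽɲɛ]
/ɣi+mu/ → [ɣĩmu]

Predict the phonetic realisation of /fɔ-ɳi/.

The data show regressive nasality assimilation (vowel nasalisation): /ɛ/ → [ɛ̃] before /ŋ/; /e/ → [ẽ] before /ɲ/; /i/ → [ĩ] before /m/ — a vowel is nasalised by an immediately following nasal consonant.
/ɔ/ sits next to the nasal /ɳ/ and is therefore nasalised to [ɔ̃].

[fɔ̃ɳi]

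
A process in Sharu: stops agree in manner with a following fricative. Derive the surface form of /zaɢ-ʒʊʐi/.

[zaʁʒʊʐi]

/ɢ/ is a voiced uvular stop. The following trigger /ʒ/ is a fricative, so /ɢ/ must become a fricative as well.
Changing only its manner to fricative gives [ʁ] — the voiced uvular fricative.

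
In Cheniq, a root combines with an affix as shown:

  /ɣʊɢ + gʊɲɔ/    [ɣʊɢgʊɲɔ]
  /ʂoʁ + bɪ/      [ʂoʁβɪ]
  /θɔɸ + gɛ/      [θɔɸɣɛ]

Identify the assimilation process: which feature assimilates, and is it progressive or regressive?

Comparing underlying and surface forms, /b/ → [β] is the alternation; the neighbouring /ʁ/ is constant.
/b/ is a stop while /ʁ/ is a fricative; the output [β] is a fricative, matching the trigger — so the feature that spreads is manner.
Place and voice are unchanged, so the assimilation is partial, not total.
Checking the remaining alternation: /g/ → [ɣ] after /ɸ/ (stop → fricative, matching a fricative) — only manner changes, and always toward the preceding segment.
Nothing changes in [ɣʊɢgʊɲɔ]: there the adjacent consonants already agree in manner (/g/ and /ɢ/ are both stops), so this form is consistent with the same rule.
Since the segment that changes follows the conditioning segment, the assimilation is progressive.

progressive manner assimilation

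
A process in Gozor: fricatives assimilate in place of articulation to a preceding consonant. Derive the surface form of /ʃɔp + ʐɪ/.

/ʐ/ is a voiced retroflex fricative. The preceding trigger /p/ is bilabial, so /ʐ/ must become bilabial as well.
Changing only its place to bilabial gives [β] — the voiced bilabial fricative.

[ʃɔpβɪ]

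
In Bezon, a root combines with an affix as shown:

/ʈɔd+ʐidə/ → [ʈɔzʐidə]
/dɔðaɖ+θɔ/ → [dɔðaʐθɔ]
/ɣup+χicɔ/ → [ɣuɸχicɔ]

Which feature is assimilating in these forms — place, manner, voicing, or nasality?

manner

The segment that alternates is /d/, which surfaces as [z] when adjacent to /ʐ/.
/d/ is a stop while /ʐ/ is a fricative; the output [z] is a fricative, matching the trigger — so the feature that spreads is manner.
The other alternating forms pattern the same way: /ɖ/ → [ʐ] before /θ/ (stop → fricative, matching a fricative); /p/ → [ɸ] before /χ/ (stop → fricative, matching a fricative) — only manner changes, and always toward the following segment.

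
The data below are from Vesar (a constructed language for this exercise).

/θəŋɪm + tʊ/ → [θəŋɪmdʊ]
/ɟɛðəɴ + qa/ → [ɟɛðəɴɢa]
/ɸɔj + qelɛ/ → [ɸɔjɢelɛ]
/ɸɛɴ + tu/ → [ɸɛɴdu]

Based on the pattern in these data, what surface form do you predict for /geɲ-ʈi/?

[geɲɖi]

The data show progressive voicing assimilation: /t/ → [d] after /m/; /q/ → [ɢ] after /ɴ/; /q/ → [ɢ] after /j/; /t/ → [d] after /ɴ/. In each pair only voicing changes, matching the preceding consonant, while place and manner stay constant.
/ʈ/ is a voiceless retroflex stop. The preceding trigger /ɲ/ is voiced, so /ʈ/ must become voiced as well.
A voiced retroflex stop is [ɖ], so the surface segment is [ɖ].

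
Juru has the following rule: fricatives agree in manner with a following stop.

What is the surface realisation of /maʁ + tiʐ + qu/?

[maɢtiɖqu]

The rule targets /ʁ/ (voiced uvular fricative), which sits before the trigger /t/ (stop).
A voiced uvular stop is [ɢ], so the surface segment is [ɢ].
The same rule applies at the second boundary: /ʐ/ → [ɖ] next to /q/.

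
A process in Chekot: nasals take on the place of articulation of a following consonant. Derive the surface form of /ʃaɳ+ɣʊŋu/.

[ʃaŋɣʊŋu]

/ɳ/ is a voiced retroflex nasal. The following trigger /ɣ/ is velar, so /ɳ/ must become velar as well.
Changing only its place to velar gives [ŋ] — the voiced velar nasal.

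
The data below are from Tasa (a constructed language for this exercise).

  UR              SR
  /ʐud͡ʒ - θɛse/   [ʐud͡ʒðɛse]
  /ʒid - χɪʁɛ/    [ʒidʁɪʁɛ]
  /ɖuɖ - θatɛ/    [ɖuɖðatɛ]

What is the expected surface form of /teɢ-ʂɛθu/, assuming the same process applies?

[teɢʐɛθu]

The data show progressive voicing assimilation: /θ/ → [ð] after /d͡ʒ/; /χ/ → [ʁ] after /d/; /θ/ → [ð] after /ɖ/. In each pair only voicing changes, matching the preceding consonant, while place and manner stay constant.
The rule targets /ʂ/ (voiceless retroflex fricative), which sits after the trigger /ɢ/ (voiced).
A voiced retroflex fricative is [ʐ], so the surface segment is [ʐ].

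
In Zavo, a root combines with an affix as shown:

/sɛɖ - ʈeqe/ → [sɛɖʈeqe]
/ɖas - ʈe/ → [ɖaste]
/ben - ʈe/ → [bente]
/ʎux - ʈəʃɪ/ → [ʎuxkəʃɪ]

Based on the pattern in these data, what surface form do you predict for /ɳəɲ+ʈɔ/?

[ɳəɲcɔ]

The data show progressive place assimilation: /ʈ/ → [t] after /s/; /ʈ/ → [t] after /n/; /ʈ/ → [k] after /x/. In each pair only place changes, matching the preceding consonant, while manner and voice stay constant.
Nothing changes in [sɛɖʈeqe]: there the adjacent consonants already agree in place (/ʈ/ and /ɖ/ are both retroflex), so this form is consistent with the same rule.
/ʈ/ is a voiceless retroflex stop. The preceding trigger /ɲ/ is palatal, so /ʈ/ must become palatal as well.
Changing only its place to palatal gives [c] — the voiceless palatal stop.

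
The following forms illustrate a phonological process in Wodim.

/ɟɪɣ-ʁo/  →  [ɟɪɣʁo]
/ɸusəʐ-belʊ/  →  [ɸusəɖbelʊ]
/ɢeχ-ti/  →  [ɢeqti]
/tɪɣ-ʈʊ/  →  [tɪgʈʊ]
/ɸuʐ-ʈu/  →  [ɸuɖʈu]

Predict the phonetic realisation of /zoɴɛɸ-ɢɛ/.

[zoɴɛpɢɛ]

The data show regressive manner assimilation: /ʐ/ → [ɖ] before /b/; /χ/ → [q] before /t/; /ɣ/ → [g] before /ʈ/; /ʐ/ → [ɖ] before /ʈ/. In each pair only manner changes, matching the following consonant, while place and voice stay constant.
Nothing changes in [ɟɪɣʁo]: there the adjacent consonants already agree in manner (/ɣ/ and /ʁ/ are both fricatives), so this form is consistent with the same rule.
/ɸ/ is a voiceless bilabial fricative. The following trigger /ɢ/ is a stop, so /ɸ/ must become a stop as well.
Changing only its manner to stop gives [p] — the voiceless bilabial stop.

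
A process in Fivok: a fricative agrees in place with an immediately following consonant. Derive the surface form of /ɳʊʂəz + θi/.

The rule targets /z/ (voiced alveolar fricative), which sits before the trigger /θ/ (dental).
The voiced dental fricative is [ð], so /z/ → [ð].

[ɳʊʂəðθi]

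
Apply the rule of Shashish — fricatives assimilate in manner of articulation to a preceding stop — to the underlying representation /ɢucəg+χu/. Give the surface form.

/χ/ is a voiceless uvular fricative. The preceding trigger /g/ is a stop, so /χ/ must become a stop as well.
Changing only its manner to stop gives [q] — the voiceless uvular stop.

[ɢucəgqu]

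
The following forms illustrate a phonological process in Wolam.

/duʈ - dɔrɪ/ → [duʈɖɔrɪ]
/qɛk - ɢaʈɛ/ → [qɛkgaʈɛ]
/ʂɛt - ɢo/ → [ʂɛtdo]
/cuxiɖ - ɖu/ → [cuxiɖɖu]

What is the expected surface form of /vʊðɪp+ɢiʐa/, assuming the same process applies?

[vʊðɪpbiʐa]

The data show progressive place assimilation: /d/ → [ɖ] after /ʈ/; /ɢ/ → [g] after /k/; /ɢ/ → [d] after /t/. In each pair only place changes, matching the preceding consonant, while manner and voice stay constant.
No alternation appears in [cuxiɖɖu]: there the adjacent consonants already agree in place (/ɖ/ and /ɖ/ are both retroflex), so this form is consistent with the same rule.
The rule targets /ɢ/ (voiced uvular stop), which sits after the trigger /p/ (bilabial).
Changing only its place to bilabial gives [b] — the voiced bilabial stop.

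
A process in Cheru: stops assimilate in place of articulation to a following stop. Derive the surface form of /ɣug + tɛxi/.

The rule targets /g/ (voiced velar stop), which sits before the trigger /t/ (alveolar).
The voiced alveolar stop is [d], so /g/ → [d].

[ɣudtɛxi]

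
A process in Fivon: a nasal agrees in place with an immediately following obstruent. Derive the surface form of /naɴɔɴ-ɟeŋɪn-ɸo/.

/ɴ/ is a voiced uvular nasal. The following trigger /ɟ/ is palatal, so /ɴ/ must become palatal as well.
The voiced palatal nasal is [ɲ], so /ɴ/ → [ɲ].
At the second juncture, /n/ likewise becomes [m] adjacent to /ɸ/.

[naɴɔɲɟeŋɪmɸo]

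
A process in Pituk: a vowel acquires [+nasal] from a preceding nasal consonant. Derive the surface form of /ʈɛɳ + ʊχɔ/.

The vowel /ʊ/ is adjacent to the preceding nasal /ɳ/, so it acquires [+nasal] and surfaces as [ʊ̃].

[ʈɛɳʊ̃χɔ]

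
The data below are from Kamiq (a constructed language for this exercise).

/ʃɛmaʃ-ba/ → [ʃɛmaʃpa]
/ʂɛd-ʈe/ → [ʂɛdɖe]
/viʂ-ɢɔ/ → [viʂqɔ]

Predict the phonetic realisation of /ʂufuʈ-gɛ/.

[ʂufuʈkɛ]

The data show progressive voicing assimilation: /b/ → [p] after /ʃ/; /ʈ/ → [ɖ] after /d/; /ɢ/ → [q] after /ʂ/. In each pair only voicing changes, matching the preceding consonant, while place and manner stay constant.
The rule targets /g/ (voiced velar stop), which sits after the trigger /ʈ/ (voiceless).
The voiceless velar stop is [k], so /g/ → [k].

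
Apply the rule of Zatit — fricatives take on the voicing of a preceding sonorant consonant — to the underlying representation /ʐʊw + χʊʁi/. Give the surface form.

/χ/ is a voiceless uvular fricative. The preceding trigger /w/ is voiced, so /χ/ must become voiced as well.
Changing only its voicing to voiced gives [ʁ] — the voiced uvular fricative.

[ʐʊwʁʊʁi]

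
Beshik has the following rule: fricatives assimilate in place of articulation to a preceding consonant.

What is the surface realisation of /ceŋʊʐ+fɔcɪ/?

[ceŋʊʐʂɔcɪ]

/f/ is a voiceless labiodental fricative. The preceding trigger /ʐ/ is retroflex, so /f/ must become retroflex as well.
A voiceless retroflex fricative is [ʂ], so the surface segment is [ʂ].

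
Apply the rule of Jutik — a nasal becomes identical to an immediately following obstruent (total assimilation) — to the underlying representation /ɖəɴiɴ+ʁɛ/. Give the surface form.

[ɖəɴiʁʁɛ]

/ɴ/ is the segment targeted by the rule; it sits immediately before /ʁ/, so it assimilates completely and surfaces as [ʁ].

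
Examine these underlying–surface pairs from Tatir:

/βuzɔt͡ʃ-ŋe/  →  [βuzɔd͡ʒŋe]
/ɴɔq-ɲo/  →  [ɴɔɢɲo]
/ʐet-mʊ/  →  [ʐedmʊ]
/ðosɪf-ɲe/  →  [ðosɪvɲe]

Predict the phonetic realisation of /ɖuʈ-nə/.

The data show regressive voicing assimilation: /t͡ʃ/ → [d͡ʒ] before /ŋ/; /q/ → [ɢ] before /ɲ/; /t/ → [d] before /m/; /f/ → [v] before /ɲ/. In each pair only voicing changes, matching the following consonant, while place and manner stay constant.
The rule targets /ʈ/ (voiceless retroflex stop), which sits before the trigger /n/ (voiced).
The voiced retroflex stop is [ɖ], so /ʈ/ → [ɖ].

[ɖuɖnə]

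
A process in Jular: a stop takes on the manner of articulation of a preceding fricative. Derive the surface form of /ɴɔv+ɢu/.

[ɴɔvʁu]

The rule targets /ɢ/ (voiced uvular stop), which sits after the trigger /v/ (fricative).
The voiced uvular fricative is [ʁ], so /ɢ/ → [ʁ].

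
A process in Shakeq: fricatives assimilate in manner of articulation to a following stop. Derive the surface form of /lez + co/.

[ledco]

The rule targets /z/ (voiced alveolar fricative), which sits before the trigger /c/ (stop).
The voiced alveolar stop is [d], so /z/ → [d].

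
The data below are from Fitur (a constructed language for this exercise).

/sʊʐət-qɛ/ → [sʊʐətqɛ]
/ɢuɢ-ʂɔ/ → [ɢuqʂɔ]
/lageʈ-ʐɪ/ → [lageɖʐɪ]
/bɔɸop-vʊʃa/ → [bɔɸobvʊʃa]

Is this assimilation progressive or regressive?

Comparing underlying and surface forms, /ɢ/ → [q] is the alternation; the neighbouring /ʂ/ is constant.
The change voiced → voiceless matches the voicing of the following /ʂ/, identifying this as voicing assimilation.
Checking the remaining alternations: /ʈ/ → [ɖ] before /ʐ/ (voiceless → voiced, matching voiced); /p/ → [b] before /v/ (voiceless → voiced, matching voiced) — only voicing changes, and always toward the following segment.
Nothing changes in [sʊʐətqɛ]: there the adjacent consonants already agree in voicing (/t/ and /q/ are both voiceless), so this form is consistent with the same rule.
The trigger is the following segment, so the direction is regressive (anticipatory).

regressive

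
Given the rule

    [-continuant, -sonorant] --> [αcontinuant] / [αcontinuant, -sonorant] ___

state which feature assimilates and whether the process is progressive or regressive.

progressive manner assimilation

The rule copies [continuant] (continuancy) from the environment onto the target stops; since [±continuant] encodes the stop/fricative manner contrast, the assimilating dimension is manner.
Since the environment is written before the underscore, the trigger precedes the target; the direction is progressive.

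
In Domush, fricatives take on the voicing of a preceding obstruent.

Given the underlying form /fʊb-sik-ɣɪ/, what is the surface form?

[fʊbzikxɪ]

/s/ is a voiceless alveolar fricative. The preceding trigger /b/ is voiced, so /s/ must become voiced as well.
A voiced alveolar fricative is [z], so the surface segment is [z].
At the second juncture, /ɣ/ likewise becomes [x] adjacent to /k/.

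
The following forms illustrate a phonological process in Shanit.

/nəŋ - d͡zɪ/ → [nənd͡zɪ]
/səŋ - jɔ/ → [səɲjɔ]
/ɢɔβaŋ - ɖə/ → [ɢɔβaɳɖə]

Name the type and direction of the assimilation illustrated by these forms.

Comparing underlying and surface forms, /ŋ/ → [n] is the alternation; the neighbouring /d͡z/ is constant.
The change velar → alveolar matches the place of the following /d͡z/, identifying this as place assimilation.
Manner and voice are unchanged, so the assimilation is partial, not total.
The same holds elsewhere in the data: /ŋ/ → [ɲ] before /j/ (velar → palatal, matching palatal); /ŋ/ → [ɳ] before /ɖ/ (velar → retroflex, matching retroflex) — only place changes, and always toward the following segment.
Since the segment that changes precedes the conditioning segment, the assimilation is regressive.

regressive place assimilation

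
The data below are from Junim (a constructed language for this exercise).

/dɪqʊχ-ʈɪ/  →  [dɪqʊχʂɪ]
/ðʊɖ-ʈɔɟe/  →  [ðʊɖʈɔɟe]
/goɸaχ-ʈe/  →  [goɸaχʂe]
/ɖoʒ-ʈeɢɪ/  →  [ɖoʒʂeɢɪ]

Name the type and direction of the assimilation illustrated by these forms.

Comparing underlying and surface forms, /ʈ/ → [ʂ] is the alternation; the neighbouring /χ/ is constant.
/ʈ/ is a stop while /χ/ is a fricative; the output [ʂ] is a fricative, matching the trigger — so the feature that spreads is manner.
Place and voice are unchanged, so the assimilation is partial, not total.
The same holds elsewhere in the data: /ʈ/ → [ʂ] after /ʒ/ (stop → fricative, matching a fricative) — only manner changes, and always toward the preceding segment.
Nothing changes in [ðʊɖʈɔɟe]: there the adjacent consonants already agree in manner (/ʈ/ and /ɖ/ are both stops), so this form is consistent with the same rule.
Since the segment that changes follows the conditioning segment, the assimilation is progressive.

progressive manner assimilation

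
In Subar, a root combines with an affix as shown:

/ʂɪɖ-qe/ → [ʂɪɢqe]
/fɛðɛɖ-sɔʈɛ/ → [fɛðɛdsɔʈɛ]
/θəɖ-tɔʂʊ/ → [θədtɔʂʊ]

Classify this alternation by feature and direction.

regressive place assimilation

Underlying /ɖ/ is realised as [ɢ] next to /q/; /q/ itself does not change.
The change retroflex → uvular matches the place of the following /q/, identifying this as place assimilation.
Manner and voice are unchanged, so the assimilation is partial, not total.
The same holds elsewhere in the data: /ɖ/ → [d] before /s/ (retroflex → alveolar, matching alveolar); /ɖ/ → [d] before /t/ (retroflex → alveolar, matching alveolar) — only place changes, and always toward the following segment.
The trigger is the following segment, so the direction is regressive (anticipatory).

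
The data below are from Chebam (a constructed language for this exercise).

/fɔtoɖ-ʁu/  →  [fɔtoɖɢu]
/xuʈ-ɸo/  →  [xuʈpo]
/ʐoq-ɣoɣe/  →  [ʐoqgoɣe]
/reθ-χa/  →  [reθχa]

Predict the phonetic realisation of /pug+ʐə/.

[pugɖə]

The data show progressive manner assimilation: /ʁ/ → [ɢ] after /ɖ/; /ɸ/ → [p] after /ʈ/; /ɣ/ → [g] after /q/. In each pair only manner changes, matching the preceding consonant, while place and voice stay constant.
No alternation appears in [reθχa]: there the adjacent consonants already agree in manner (/χ/ and /θ/ are both fricatives), so this form is consistent with the same rule.
/ʐ/ is a voiced retroflex fricative. The preceding trigger /g/ is a stop, so /ʐ/ must become a stop as well.
The voiced retroflex stop is [ɖ], so /ʐ/ → [ɖ].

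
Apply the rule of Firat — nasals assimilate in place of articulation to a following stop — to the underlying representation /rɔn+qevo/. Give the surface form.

[rɔɴqevo]

The rule targets /n/ (voiced alveolar nasal), which sits before the trigger /q/ (uvular).
A voiced uvular nasal is [ɴ], so the surface segment is [ɴ].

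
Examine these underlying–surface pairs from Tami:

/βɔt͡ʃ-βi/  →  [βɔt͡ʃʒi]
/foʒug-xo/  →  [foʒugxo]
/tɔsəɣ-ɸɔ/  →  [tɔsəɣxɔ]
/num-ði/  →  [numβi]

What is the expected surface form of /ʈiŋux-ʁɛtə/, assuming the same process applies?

[ʈiŋuxɣɛtə]

The data show progressive place assimilation: /β/ → [ʒ] after /t͡ʃ/; /ɸ/ → [x] after /ɣ/; /ð/ → [β] after /m/. In each pair only place changes, matching the preceding consonant, while manner and voice stay constant.
No alternation appears in [foʒugxo]: there the adjacent consonants already agree in place (/x/ and /g/ are both velar), so this form is consistent with the same rule.
The rule targets /ʁ/ (voiced uvular fricative), which sits after the trigger /x/ (velar).
Changing only its place to velar gives [ɣ] — the voiced velar fricative.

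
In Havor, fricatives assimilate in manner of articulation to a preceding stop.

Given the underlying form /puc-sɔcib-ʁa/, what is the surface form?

/s/ is a voiceless alveolar fricative. The preceding trigger /c/ is a stop, so /s/ must become a stop as well.
A voiceless alveolar stop is [t], so the surface segment is [t].
The same rule applies at the second boundary: /ʁ/ → [ɢ] next to /b/.

[puctɔcibɢa]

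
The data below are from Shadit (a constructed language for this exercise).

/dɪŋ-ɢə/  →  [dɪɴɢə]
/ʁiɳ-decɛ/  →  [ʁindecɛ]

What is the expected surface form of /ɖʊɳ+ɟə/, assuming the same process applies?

[ɖʊɲɟə]

The data show regressive place assimilation: /ŋ/ → [ɴ] before /ɢ/; /ɳ/ → [n] before /d/. In each pair only place changes, matching the following consonant, while manner and voice stay constant.
The rule targets /ɳ/ (voiced retroflex nasal), which sits before the trigger /ɟ/ (palatal).
A voiced palatal nasal is [ɲ], so the surface segment is [ɲ].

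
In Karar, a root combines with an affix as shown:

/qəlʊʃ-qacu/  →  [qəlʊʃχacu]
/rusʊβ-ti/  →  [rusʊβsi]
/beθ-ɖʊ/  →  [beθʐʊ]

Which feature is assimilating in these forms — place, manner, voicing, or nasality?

manner

Comparing underlying and surface forms, /q/ → [χ] is the alternation; the neighbouring /ʃ/ is constant.
The change stop → fricative matches the manner of the preceding /ʃ/, identifying this as manner assimilation.
The other alternating forms pattern the same way: /t/ → [s] after /β/ (stop → fricative, matching a fricative); /ɖ/ → [ʐ] after /θ/ (stop → fricative, matching a fricative) — only manner changes, and always toward the preceding segment.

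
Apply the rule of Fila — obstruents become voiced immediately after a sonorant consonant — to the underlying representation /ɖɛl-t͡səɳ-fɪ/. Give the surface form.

/t͡s/ is a voiceless alveolar affricate. The preceding trigger /l/ is voiced, so /t͡s/ must become voiced as well.
A voiced alveolar affricate is [d͡z], so the surface segment is [d͡z].
At the second juncture, /f/ likewise becomes [v] adjacent to /ɳ/.

[ɖɛld͡zəɳvɪ]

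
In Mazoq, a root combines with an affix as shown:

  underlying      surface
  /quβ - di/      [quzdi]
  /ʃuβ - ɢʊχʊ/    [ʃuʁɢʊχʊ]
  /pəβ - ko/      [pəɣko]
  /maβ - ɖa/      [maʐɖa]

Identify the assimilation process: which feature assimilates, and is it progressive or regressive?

regressive place assimilation

The segment that alternates is /β/, which surfaces as [z] when adjacent to /d/.
/β/ is bilabial while /d/ is alveolar; the output [z] is alveolar, matching the trigger — so the feature that spreads is place.
Manner and voice are unchanged, so the assimilation is partial, not total.
The same holds elsewhere in the data: /β/ → [ʁ] before /ɢ/ (bilabial → uvular, matching uvular); /β/ → [ɣ] before /k/ (bilabial → velar, matching velar); /β/ → [ʐ] before /ɖ/ (bilabial → retroflex, matching retroflex) — only place changes, and always toward the following segment.
Since the segment that changes precedes the conditioning segment, the assimilation is regressive.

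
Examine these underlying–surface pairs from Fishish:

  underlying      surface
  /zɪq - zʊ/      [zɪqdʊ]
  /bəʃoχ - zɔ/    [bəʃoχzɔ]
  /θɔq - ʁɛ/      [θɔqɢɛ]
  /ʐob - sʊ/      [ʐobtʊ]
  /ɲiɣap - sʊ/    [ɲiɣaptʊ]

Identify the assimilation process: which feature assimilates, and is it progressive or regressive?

Underlying /z/ is realised as [d] next to /q/; /q/ itself does not change.
/z/ is a fricative while /q/ is a stop; the output [d] is a stop, matching the trigger — so the feature that spreads is manner.
Place and voice are unchanged, so the assimilation is partial, not total.
Checking the remaining alternations: /ʁ/ → [ɢ] after /q/ (fricative → stop, matching a stop); /s/ → [t] after /b/ (fricative → stop, matching a stop); /s/ → [t] after /p/ (fricative → stop, matching a stop) — only manner changes, and always toward the preceding segment.
No alternation appears in [bəʃoχzɔ]: there the adjacent consonants already agree in manner (/z/ and /χ/ are both fricatives), so this form is consistent with the same rule.
The trigger is the preceding segment, so the direction is progressive (perseverative).

progressive manner assimilation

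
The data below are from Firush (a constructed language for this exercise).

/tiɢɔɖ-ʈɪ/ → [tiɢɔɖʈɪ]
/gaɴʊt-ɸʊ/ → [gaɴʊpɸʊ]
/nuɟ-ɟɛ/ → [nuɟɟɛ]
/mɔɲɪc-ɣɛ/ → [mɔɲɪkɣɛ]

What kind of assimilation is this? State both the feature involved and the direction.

The segment that alternates is /t/, which surfaces as [p] when adjacent to /ɸ/.
The change alveolar → bilabial matches the place of the following /ɸ/, identifying this as place assimilation.
Manner and voice are unchanged, so the assimilation is partial, not total.
The other alternating form patterns the same way: /c/ → [k] before /ɣ/ (palatal → velar, matching velar) — only place changes, and always toward the following segment.
No alternation appears in [tiɢɔɖʈɪ], [nuɟɟɛ]: there the adjacent consonants already agree in place (/ɖ/ and /ʈ/ are both retroflex; /ɟ/ and /ɟ/ are both palatal), so these forms are consistent with the same rule.
The trigger is the following segment, so the direction is regressive (anticipatory).

regressive place assimilation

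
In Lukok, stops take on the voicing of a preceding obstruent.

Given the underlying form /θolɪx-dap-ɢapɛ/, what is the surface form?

/d/ is a voiced alveolar stop. The preceding trigger /x/ is voiceless, so /d/ must become voiceless as well.
Changing only its voicing to voiceless gives [t] — the voiceless alveolar stop.
At the second juncture, /ɢ/ likewise becomes [q] adjacent to /p/.

[θolɪxtapqapɛ]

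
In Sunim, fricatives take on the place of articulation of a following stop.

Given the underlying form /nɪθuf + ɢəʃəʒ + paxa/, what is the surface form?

/f/ is a voiceless labiodental fricative. The following trigger /ɢ/ is uvular, so /f/ must become uvular as well.
A voiceless uvular fricative is [χ], so the surface segment is [χ].
The same rule applies at the second boundary: /ʒ/ → [β] next to /p/.

[nɪθuχɢəʃəβpaxa]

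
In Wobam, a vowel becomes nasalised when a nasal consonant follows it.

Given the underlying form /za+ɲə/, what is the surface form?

/a/ sits next to the nasal /ɲ/ and is therefore nasalised to [ã].

[zãɲə]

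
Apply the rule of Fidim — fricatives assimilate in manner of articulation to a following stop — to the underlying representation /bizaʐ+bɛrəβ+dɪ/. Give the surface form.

[bizaɖbɛrəbdɪ]

The rule targets /ʐ/ (voiced retroflex fricative), which sits before the trigger /b/ (stop).
Changing only its manner to stop gives [ɖ] — the voiced retroflex stop.
At the second juncture, /β/ likewise becomes [b] adjacent to /d/.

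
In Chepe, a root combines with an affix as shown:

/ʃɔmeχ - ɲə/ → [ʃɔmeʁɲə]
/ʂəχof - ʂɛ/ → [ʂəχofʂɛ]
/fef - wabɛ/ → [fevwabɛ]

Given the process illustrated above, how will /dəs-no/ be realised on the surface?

[dəzno]

The data show regressive voicing assimilation: /χ/ → [ʁ] before /ɲ/; /f/ → [v] before /w/. In each pair only voicing changes, matching the following consonant, while place and manner stay constant.
No alternation appears in [ʂəχofʂɛ]: there the adjacent consonants already agree in voicing (/f/ and /ʂ/ are both voiceless), so this form is consistent with the same rule.
/s/ is a voiceless alveolar fricative. The following trigger /n/ is voiced, so /s/ must become voiced as well.
A voiced alveolar fricative is [z], so the surface segment is [z].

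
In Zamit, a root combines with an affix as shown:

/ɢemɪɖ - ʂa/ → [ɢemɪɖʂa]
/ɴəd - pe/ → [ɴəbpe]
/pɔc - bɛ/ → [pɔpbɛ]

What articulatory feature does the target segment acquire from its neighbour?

place

Underlying /d/ is realised as [b] next to /p/; /p/ itself does not change.
The change alveolar → bilabial matches the place of the following /p/, identifying this as place assimilation.
The same holds elsewhere in the data: /c/ → [p] before /b/ (palatal → bilabial, matching bilabial) — only place changes, and always toward the following segment.
No alternation appears in [ɢemɪɖʂa]: there the adjacent consonants already agree in place (/ɖ/ and /ʂ/ are both retroflex), so this form is consistent with the same rule.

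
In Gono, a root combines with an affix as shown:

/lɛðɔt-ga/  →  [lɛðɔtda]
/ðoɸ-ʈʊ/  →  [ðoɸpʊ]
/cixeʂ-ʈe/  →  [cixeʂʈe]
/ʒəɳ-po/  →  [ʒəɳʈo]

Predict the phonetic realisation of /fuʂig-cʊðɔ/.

[fuʂigkʊðɔ]

The data show progressive place assimilation: /g/ → [d] after /t/; /ʈ/ → [p] after /ɸ/; /p/ → [ʈ] after /ɳ/. In each pair only place changes, matching the preceding consonant, while manner and voice stay constant.
Nothing changes in [cixeʂʈe]: there the adjacent consonants already agree in place (/ʈ/ and /ʂ/ are both retroflex), so this form is consistent with the same rule.
The rule targets /c/ (voiceless palatal stop), which sits after the trigger /g/ (velar).
A voiceless velar stop is [k], so the surface segment is [k].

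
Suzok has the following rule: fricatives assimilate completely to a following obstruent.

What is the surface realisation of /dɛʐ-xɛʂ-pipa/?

/ʐ/ is the segment targeted by the rule; it sits immediately before /x/, so it assimilates completely and surfaces as [x].
The same rule applies at the second boundary: /ʂ/ → [p] next to /p/.

[dɛxxɛppipa]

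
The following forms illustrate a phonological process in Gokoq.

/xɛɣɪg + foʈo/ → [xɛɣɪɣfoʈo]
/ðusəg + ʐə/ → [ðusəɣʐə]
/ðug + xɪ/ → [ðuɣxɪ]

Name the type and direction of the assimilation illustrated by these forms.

regressive manner assimilation

The segment that alternates is /g/, which surfaces as [ɣ] when adjacent to /f/.
The change stop → fricative matches the manner of the following /f/, identifying this as manner assimilation.
Place and voice are unchanged, so the assimilation is partial, not total.
The same holds elsewhere in the data: /g/ → [ɣ] before /ʐ/ (stop → fricative, matching a fricative); /g/ → [ɣ] before /x/ (stop → fricative, matching a fricative) — only manner changes, and always toward the following segment.
Since the segment that changes precedes the conditioning segment, the assimilation is regressive.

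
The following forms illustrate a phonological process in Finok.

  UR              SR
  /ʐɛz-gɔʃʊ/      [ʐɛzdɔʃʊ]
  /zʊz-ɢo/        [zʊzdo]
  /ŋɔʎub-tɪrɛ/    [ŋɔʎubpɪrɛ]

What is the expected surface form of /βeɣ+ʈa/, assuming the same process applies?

[βeɣka]

The data show progressive place assimilation: /g/ → [d] after /z/; /ɢ/ → [d] after /z/; /t/ → [p] after /b/. In each pair only place changes, matching the preceding consonant, while manner and voice stay constant.
The rule targets /ʈ/ (voiceless retroflex stop), which sits after the trigger /ɣ/ (velar).
A voiceless velar stop is [k], so the surface segment is [k].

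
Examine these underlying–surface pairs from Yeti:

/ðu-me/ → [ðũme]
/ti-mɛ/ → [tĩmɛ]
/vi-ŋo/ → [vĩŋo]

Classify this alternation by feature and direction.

The vowel /u/ surfaces as nasalised [ũ] next to the following nasal /m/ — it has acquired the [+nasal] feature of its neighbour.
Likewise in the remaining data: /i/ → [ĩ] before /m/; /i/ → [ĩ] before /ŋ/ — each time a vowel is nasalised next to a following nasal.
Because the conditioning nasal is to the right of the vowel that changes, the process is regressive (anticipatory).

regressive nasality assimilation (vowel nasalisation)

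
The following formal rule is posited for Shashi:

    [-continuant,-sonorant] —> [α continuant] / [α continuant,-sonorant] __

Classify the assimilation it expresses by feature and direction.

The shared variable α links the value of [continuant] on the target to that of the neighbouring obstruent. [continuant] distinguishes stops from fricatives — a manner-of-articulation feature — so this is manner assimilation.
Since the environment is written before the underscore, the trigger precedes the target; the direction is progressive.

progressive manner assimilation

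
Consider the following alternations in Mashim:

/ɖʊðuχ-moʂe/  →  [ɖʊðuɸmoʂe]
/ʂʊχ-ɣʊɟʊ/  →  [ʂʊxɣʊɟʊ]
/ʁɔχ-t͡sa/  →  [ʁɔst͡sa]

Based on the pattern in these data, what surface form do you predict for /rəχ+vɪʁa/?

[rəfvɪʁa]

The data show regressive place assimilation: /χ/ → [ɸ] before /m/; /χ/ → [x] before /ɣ/; /χ/ → [s] before /t͡s/. In each pair only place changes, matching the following consonant, while manner and voice stay constant.
The rule targets /χ/ (voiceless uvular fricative), which sits before the trigger /v/ (labiodental).
The voiceless labiodental fricative is [f], so /χ/ → [f].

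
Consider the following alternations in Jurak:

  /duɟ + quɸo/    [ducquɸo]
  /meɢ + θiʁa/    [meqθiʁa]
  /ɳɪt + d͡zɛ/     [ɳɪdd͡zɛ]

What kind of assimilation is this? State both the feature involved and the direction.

Comparing underlying and surface forms, /ɟ/ → [c] is the alternation; the neighbouring /q/ is constant.
The change voiced → voiceless matches the voicing of the following /q/, identifying this as voicing assimilation.
Place and manner are unchanged, so the assimilation is partial, not total.
Checking the remaining alternations: /ɢ/ → [q] before /θ/ (voiced → voiceless, matching voiceless); /t/ → [d] before /d͡z/ (voiceless → voiced, matching voiced) — only voicing changes, and always toward the following segment.
Since the segment that changes precedes the conditioning segment, the assimilation is regressive.

regressive voicing assimilation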